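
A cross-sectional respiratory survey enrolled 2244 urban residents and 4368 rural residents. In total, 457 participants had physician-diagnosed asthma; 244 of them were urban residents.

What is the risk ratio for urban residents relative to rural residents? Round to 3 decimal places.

urban residents without the outcome: 2244 − 244 = 2000
rural residents with the outcome: 457 − 244 = 213
rural residents without the outcome: 4368 − 213 = 4155
risk, urban residents = 244/2244 = 0.10873
risk, rural residents = 213/4368 = 0.04876
RR = 0.10873 / 0.04876 = 2.230

RR = 2.230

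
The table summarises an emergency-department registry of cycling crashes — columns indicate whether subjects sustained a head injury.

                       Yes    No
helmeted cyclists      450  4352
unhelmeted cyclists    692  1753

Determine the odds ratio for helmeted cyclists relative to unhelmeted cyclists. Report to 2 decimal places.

0.26

odds, helmeted cyclists = 450/4352 = 0.1034
odds, unhelmeted cyclists = 692/1753 = 0.3948
OR = 0.1034 / 0.3948 = 0.26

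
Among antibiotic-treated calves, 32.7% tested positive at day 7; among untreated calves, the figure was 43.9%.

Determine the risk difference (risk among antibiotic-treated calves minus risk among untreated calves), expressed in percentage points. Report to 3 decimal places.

RD: -11.200

risk difference = 0.3270 − 0.4390 = -0.1120 → -11.200 percentage points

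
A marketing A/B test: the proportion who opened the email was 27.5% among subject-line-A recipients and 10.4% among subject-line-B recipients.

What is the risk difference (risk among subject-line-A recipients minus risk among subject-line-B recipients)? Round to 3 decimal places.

risk difference = 0.2750 − 0.1040 = 0.171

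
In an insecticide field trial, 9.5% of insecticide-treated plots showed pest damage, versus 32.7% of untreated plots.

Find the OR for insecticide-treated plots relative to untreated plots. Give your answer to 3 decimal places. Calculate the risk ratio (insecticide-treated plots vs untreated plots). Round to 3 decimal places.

OR = 0.216; RR = 0.291

odds, insecticide-treated plots = 0.0950/0.9050 = 0.1050
odds, untreated plots = 0.3270/0.6730 = 0.4859
OR = 0.1050 / 0.4859 = 0.216
RR = 0.0950 / 0.3270 = 0.291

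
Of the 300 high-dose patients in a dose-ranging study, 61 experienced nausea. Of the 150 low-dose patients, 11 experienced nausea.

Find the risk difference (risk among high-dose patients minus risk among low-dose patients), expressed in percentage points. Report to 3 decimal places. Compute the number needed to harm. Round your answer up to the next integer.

risk, high-dose patients = 61/300 = 0.2033
risk, low-dose patients = 11/150 = 0.0733
risk difference = 0.2033 − 0.0733 = 0.1300 → 13.000 percentage points
absolute risk difference = 0.130000
1 / 0.130000 = 7.692 → round up → 8

RD = 13.000; NNH = 8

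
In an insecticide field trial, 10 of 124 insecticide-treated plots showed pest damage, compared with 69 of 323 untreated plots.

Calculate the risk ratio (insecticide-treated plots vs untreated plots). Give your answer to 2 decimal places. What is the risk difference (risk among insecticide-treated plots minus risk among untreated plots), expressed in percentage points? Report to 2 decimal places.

RR = 0.38; RD = -13.30

risk, insecticide-treated plots = 10/124 = 0.0806
risk, untreated plots = 69/323 = 0.2136
RR = 0.0806 / 0.2136 = 0.38
risk difference = 0.0806 − 0.2136 = -0.1330 → -13.30 percentage points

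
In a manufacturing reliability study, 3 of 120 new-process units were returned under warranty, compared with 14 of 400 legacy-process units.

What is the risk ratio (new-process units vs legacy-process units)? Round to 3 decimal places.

RR = 0.714

risk, new-process units = 3/120 = 0.02500
risk, legacy-process units = 14/400 = 0.03500
RR = 0.02500 / 0.03500 = 0.714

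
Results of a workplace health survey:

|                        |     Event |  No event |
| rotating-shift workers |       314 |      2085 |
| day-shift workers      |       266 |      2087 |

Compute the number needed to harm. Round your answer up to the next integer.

risk, rotating-shift workers = 314/2399 = 0.130888
risk, day-shift workers = 266/2353 = 0.113047
absolute risk difference = 0.017841
1 / 0.017841 = 56.051 → round up → 57

57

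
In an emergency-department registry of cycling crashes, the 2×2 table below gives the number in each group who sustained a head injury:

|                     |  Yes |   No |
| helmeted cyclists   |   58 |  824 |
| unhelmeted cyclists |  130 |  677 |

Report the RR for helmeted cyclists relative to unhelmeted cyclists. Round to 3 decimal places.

0.408

risk, helmeted cyclists = 58/882 = 0.0658
risk, unhelmeted cyclists = 130/807 = 0.1611
RR = 0.0658 / 0.1611 = 0.408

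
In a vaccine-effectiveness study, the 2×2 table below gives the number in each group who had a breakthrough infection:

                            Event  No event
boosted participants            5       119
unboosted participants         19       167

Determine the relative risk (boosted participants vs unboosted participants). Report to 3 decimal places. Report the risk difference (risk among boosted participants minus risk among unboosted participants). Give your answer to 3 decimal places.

risk, boosted participants = 5/124 = 0.04032
risk, unboosted participants = 19/186 = 0.10215
RR = 0.04032 / 0.10215 = 0.395
risk difference = 0.04032 − 0.10215 = -0.062

RR = 0.395; RD = -0.062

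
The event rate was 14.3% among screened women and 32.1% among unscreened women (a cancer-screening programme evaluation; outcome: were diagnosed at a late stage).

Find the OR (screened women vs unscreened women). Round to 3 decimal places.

OR = 0.353

odds, screened women = 0.1430/0.8570 = 0.1669
odds, unscreened women = 0.3210/0.6790 = 0.4728
OR = 0.1669 / 0.4728 = 0.353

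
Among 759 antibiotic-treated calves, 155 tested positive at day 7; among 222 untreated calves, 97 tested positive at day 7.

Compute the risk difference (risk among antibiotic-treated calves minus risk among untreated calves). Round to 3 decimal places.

RD: -0.233

risk, antibiotic-treated calves = 155/759 = 0.2042
risk, untreated calves = 97/222 = 0.4369
risk difference = 0.2042 − 0.4369 = -0.233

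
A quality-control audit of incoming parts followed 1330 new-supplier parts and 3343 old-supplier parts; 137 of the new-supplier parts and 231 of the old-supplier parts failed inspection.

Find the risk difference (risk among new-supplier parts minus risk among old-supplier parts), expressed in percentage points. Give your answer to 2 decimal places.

risk, new-supplier parts = 137/1330 = 0.1030
risk, old-supplier parts = 231/3343 = 0.0691
risk difference = 0.1030 − 0.0691 = 0.0339 → 3.39 percentage points

RD: 3.39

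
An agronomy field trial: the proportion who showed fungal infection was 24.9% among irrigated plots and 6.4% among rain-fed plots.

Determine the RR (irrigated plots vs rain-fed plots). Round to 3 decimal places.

RR = 0.2490 / 0.0640 = 3.891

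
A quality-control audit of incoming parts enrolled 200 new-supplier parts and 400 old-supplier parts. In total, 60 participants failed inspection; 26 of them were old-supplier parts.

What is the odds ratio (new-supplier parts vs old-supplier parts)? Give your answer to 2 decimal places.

new-supplier parts with the outcome: 60 − 26 = 34
new-supplier parts without the outcome: 200 − 34 = 166
old-supplier parts without the outcome: 400 − 26 = 374
OR = (34 × 374) / (166 × 26) = 12716/4316 ≈ 2.95

2.95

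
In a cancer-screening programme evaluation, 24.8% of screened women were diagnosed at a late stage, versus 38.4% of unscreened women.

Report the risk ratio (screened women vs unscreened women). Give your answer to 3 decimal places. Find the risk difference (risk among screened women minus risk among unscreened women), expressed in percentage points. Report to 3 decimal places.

RR = 0.646; RD = -13.600

RR = 0.2480 / 0.3840 = 0.646
risk difference = 0.2480 − 0.3840 = -0.1360 → -13.600 percentage points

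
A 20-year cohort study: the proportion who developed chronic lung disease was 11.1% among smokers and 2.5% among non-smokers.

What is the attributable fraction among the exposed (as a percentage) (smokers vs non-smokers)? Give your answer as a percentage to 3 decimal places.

AR% = (0.11100 − 0.02500) / 0.11100 = 0.7748 → 77.477%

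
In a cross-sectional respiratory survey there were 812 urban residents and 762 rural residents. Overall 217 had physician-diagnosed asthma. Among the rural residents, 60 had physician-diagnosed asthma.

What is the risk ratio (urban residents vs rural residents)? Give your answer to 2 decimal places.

urban residents with the outcome: 217 − 60 = 157
urban residents without the outcome: 812 − 157 = 655
rural residents without the outcome: 762 − 60 = 702
risk, urban residents = 157/812 = 0.1933
risk, rural residents = 60/762 = 0.0787
RR = 0.1933 / 0.0787 = 2.46

RR: 2.46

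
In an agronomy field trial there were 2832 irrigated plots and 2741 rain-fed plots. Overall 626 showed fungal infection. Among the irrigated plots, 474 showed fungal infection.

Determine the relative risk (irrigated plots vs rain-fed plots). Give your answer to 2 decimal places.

RR = 3.02

irrigated plots without the outcome: 2832 − 474 = 2358
rain-fed plots with the outcome: 626 − 474 = 152
rain-fed plots without the outcome: 2741 − 152 = 2589
risk, irrigated plots = 474/2832 = 0.1674
risk, rain-fed plots = 152/2741 = 0.0555
RR = 0.1674 / 0.0555 = 3.02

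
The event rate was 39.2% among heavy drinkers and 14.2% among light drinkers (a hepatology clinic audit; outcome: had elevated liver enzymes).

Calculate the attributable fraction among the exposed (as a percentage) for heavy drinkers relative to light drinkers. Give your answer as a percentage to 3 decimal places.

AR% = (0.3920 − 0.1420) / 0.3920 = 0.6378 → 63.776%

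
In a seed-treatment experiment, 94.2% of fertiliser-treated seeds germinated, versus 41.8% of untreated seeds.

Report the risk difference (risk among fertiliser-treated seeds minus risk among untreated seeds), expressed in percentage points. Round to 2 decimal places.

RD ≈ 52.40

risk difference = 0.9420 − 0.4180 = 0.5240 → 52.40 percentage points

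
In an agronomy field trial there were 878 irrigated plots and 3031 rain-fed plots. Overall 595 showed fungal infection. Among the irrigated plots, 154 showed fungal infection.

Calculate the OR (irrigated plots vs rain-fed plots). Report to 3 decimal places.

irrigated plots without the outcome: 878 − 154 = 724
rain-fed plots with the outcome: 595 − 154 = 441
rain-fed plots without the outcome: 3031 − 441 = 2590
OR = (154 × 2590) / (724 × 441) = 398860/319284 ≈ 1.249

1.249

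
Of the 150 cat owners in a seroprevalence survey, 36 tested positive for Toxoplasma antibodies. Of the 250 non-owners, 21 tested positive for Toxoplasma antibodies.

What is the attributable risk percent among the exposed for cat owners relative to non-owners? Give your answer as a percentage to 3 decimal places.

AR% ≈ 65.000%

risk, cat owners = 36/150 = 0.2400
risk, non-owners = 21/250 = 0.0840
AR% = (0.2400 − 0.0840) / 0.2400 = 0.6500 → 65.000%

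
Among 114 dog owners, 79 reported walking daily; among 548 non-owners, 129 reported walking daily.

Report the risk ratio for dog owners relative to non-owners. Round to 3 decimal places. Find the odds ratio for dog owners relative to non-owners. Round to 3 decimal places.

risk, dog owners = 79/114 = 0.6930
risk, non-owners = 129/548 = 0.2354
RR = 0.6930 / 0.2354 = 2.944
OR = (79 × 419) / (35 × 129) = 33101/4515 ≈ 7.331

RR = 2.944; OR = 7.331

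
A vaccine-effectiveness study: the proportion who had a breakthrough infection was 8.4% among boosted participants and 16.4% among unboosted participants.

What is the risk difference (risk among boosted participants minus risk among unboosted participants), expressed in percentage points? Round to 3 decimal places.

risk difference = 0.0840 − 0.1640 = -0.0800 → -8.000 percentage points

-8.000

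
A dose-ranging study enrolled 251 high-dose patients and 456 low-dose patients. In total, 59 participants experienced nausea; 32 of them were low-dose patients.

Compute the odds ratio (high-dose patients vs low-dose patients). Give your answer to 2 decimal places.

high-dose patients with the outcome: 59 − 32 = 27
high-dose patients without the outcome: 251 − 27 = 224
low-dose patients without the outcome: 456 − 32 = 424
odds, high-dose patients = 27/224 = 0.1205
odds, low-dose patients = 32/424 = 0.0755
OR = 0.1205 / 0.0755 = 1.60

1.60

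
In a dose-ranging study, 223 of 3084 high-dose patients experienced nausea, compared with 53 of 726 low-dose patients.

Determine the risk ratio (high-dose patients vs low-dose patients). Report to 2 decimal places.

0.99

risk, high-dose patients = 223/3084 = 0.0723
risk, low-dose patients = 53/726 = 0.0730
RR = 0.0723 / 0.0730 = 0.99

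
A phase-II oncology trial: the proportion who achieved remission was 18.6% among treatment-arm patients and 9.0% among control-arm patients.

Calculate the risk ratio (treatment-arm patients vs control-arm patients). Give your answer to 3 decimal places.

RR = 0.1860 / 0.0900 = 2.067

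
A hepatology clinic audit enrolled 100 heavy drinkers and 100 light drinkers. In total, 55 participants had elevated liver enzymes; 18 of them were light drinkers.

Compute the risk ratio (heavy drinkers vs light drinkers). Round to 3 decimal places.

heavy drinkers with the outcome: 55 − 18 = 37
heavy drinkers without the outcome: 100 − 37 = 63
light drinkers without the outcome: 100 − 18 = 82
risk, heavy drinkers = 37/100 = 0.3700
risk, light drinkers = 18/100 = 0.1800
RR = 0.3700 / 0.1800 = 2.056

RR = 2.056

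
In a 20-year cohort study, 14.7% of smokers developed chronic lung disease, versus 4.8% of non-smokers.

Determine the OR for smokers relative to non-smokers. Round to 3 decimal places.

3.418

odds, smokers = 0.14700/0.85300 = 0.17233
odds, non-smokers = 0.04800/0.95200 = 0.05042
OR = 0.17233 / 0.05042 = 3.418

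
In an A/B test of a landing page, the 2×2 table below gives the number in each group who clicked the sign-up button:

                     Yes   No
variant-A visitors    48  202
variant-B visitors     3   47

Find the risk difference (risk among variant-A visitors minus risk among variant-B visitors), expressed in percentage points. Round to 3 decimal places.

13.200

risk, variant-A visitors = 48/250 = 0.1920
risk, variant-B visitors = 3/50 = 0.0600
risk difference = 0.1920 − 0.0600 = 0.1320 → 13.200 percentage points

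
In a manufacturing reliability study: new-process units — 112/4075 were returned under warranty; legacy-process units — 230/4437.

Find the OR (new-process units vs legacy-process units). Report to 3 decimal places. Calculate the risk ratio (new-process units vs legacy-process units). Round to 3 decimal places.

odds, new-process units = 112/3963 = 0.02826
odds, legacy-process units = 230/4207 = 0.05467
OR = 0.02826 / 0.05467 = 0.517
risk, new-process units = 112/4075 = 0.02748
risk, legacy-process units = 230/4437 = 0.05184
RR = 0.02748 / 0.05184 = 0.530

OR = 0.517; RR = 0.530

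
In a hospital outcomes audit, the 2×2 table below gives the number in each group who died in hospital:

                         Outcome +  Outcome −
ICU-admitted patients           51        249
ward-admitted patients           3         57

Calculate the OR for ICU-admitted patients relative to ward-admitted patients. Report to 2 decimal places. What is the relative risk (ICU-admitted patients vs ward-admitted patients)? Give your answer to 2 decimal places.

OR = 3.89; RR = 3.40

OR = (51 × 57) / (249 × 3) = 2907/747 ≈ 3.89
risk, ICU-admitted patients = 51/300 = 0.1700
risk, ward-admitted patients = 3/60 = 0.0500
RR = 0.1700 / 0.0500 = 3.40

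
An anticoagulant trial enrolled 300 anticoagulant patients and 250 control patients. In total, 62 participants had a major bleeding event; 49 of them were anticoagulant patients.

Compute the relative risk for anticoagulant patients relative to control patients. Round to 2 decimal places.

anticoagulant patients without the outcome: 300 − 49 = 251
control patients with the outcome: 62 − 49 = 13
control patients without the outcome: 250 − 13 = 237
risk, anticoagulant patients = 49/300 = 0.1633
risk, control patients = 13/250 = 0.0520
RR = 0.1633 / 0.0520 = 3.14

3.14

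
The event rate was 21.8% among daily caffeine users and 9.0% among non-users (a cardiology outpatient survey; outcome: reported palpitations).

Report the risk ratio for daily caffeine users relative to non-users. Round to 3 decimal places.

RR = 0.2180 / 0.0900 = 2.422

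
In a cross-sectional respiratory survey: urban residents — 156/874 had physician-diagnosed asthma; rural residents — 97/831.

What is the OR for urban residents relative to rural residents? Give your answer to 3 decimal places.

odds, urban residents = 156/718 = 0.2173
odds, rural residents = 97/734 = 0.1322
OR = 0.2173 / 0.1322 = 1.644

1.644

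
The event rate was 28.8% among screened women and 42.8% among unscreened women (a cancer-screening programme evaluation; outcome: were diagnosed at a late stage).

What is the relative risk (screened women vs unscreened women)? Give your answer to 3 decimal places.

RR = 0.2880 / 0.4280 = 0.673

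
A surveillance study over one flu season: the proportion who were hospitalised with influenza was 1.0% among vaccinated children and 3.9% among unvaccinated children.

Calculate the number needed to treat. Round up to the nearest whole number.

absolute risk difference = 0.029000
1 / 0.029000 = 34.483 → round up → 35

35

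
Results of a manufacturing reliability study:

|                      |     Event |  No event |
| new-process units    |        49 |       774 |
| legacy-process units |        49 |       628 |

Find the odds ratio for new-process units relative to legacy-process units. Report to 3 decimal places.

OR = (49 × 628) / (774 × 49) = 30772/37926 ≈ 0.811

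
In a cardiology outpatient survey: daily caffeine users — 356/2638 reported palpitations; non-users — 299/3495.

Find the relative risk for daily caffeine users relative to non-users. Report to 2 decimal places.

risk, daily caffeine users = 356/2638 = 0.1350
risk, non-users = 299/3495 = 0.0856
RR = 0.1350 / 0.0856 = 1.58

RR = 1.58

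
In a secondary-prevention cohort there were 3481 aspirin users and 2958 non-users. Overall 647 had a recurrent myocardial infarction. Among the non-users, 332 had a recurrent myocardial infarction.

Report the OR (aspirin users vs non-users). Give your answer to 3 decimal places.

aspirin users with the outcome: 647 − 332 = 315
aspirin users without the outcome: 3481 − 315 = 3166
non-users without the outcome: 2958 − 332 = 2626
OR = (315 × 2626) / (3166 × 332) = 827190/1051112 ≈ 0.787

OR: 0.787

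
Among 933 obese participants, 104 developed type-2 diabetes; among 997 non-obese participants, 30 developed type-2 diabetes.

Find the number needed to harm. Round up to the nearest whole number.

NNH: 13

risk, obese participants = 104/933 = 0.111468
risk, non-obese participants = 30/997 = 0.030090
absolute risk difference = 0.081378
1 / 0.081378 = 12.288 → round up → 13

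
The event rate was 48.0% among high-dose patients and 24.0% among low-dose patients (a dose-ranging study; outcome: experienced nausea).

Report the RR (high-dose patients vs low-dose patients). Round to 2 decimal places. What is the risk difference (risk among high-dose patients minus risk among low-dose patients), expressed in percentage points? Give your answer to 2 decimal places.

RR = 0.4800 / 0.2400 = 2.00
risk difference = 0.4800 − 0.2400 = 0.2400 → 24.00 percentage points

RR = 2.00; RD = 24.00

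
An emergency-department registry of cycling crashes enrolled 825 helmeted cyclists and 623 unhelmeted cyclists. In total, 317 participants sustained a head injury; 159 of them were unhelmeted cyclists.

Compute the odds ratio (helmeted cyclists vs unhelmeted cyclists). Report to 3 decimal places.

0.691

helmeted cyclists with the outcome: 317 − 159 = 158
helmeted cyclists without the outcome: 825 − 158 = 667
unhelmeted cyclists without the outcome: 623 − 159 = 464
odds, helmeted cyclists = 158/667 = 0.2369
odds, unhelmeted cyclists = 159/464 = 0.3427
OR = 0.2369 / 0.3427 = 0.691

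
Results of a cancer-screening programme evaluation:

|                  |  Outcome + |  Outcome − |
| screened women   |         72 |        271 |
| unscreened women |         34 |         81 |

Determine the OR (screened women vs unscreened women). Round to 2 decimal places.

0.63

odds, screened women = 72/271 = 0.2657
odds, unscreened women = 34/81 = 0.4198
OR = 0.2657 / 0.4198 = 0.63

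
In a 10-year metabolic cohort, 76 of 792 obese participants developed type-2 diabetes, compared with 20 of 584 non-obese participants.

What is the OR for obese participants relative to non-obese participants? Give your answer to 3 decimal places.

OR = (76 × 564) / (716 × 20) = 42864/14320 ≈ 2.993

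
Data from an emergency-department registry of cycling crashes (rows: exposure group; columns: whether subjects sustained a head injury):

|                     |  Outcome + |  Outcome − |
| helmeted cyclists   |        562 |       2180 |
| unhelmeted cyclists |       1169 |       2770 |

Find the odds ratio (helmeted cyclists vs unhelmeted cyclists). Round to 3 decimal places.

OR = (562 × 2770) / (2180 × 1169) = 1556740/2548420 ≈ 0.611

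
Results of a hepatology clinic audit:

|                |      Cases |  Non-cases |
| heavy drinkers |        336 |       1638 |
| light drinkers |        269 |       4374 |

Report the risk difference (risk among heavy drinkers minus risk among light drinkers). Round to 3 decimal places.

risk, heavy drinkers = 336/1974 = 0.1702
risk, light drinkers = 269/4643 = 0.0579
risk difference = 0.1702 − 0.0579 = 0.112

0.112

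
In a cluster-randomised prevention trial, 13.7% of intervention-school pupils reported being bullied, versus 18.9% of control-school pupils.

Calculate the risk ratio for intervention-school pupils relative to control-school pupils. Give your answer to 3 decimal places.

RR = 0.1370 / 0.1890 = 0.725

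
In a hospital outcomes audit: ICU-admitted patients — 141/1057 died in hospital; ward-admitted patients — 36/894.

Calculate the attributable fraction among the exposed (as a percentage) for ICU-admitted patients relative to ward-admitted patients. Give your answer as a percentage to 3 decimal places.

risk, ICU-admitted patients = 141/1057 = 0.13340
risk, ward-admitted patients = 36/894 = 0.04027
AR% = (0.13340 − 0.04027) / 0.13340 = 0.6981 → 69.813%

AR% = 69.813%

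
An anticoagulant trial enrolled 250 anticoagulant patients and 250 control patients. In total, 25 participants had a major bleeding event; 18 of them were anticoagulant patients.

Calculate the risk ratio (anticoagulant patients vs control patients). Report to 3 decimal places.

anticoagulant patients without the outcome: 250 − 18 = 232
control patients with the outcome: 25 − 18 = 7
control patients without the outcome: 250 − 7 = 243
risk, anticoagulant patients = 18/250 = 0.07200
risk, control patients = 7/250 = 0.02800
RR = 0.07200 / 0.02800 = 2.571

2.571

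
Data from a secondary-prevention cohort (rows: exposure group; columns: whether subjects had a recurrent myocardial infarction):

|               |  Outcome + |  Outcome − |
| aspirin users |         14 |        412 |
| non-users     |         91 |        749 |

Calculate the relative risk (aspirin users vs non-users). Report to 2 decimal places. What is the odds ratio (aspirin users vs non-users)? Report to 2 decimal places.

RR = 0.30; OR = 0.28

risk, aspirin users = 14/426 = 0.03286
risk, non-users = 91/840 = 0.10833
RR = 0.03286 / 0.10833 = 0.30
odds, aspirin users = 14/412 = 0.03398
odds, non-users = 91/749 = 0.12150
OR = 0.03398 / 0.12150 = 0.28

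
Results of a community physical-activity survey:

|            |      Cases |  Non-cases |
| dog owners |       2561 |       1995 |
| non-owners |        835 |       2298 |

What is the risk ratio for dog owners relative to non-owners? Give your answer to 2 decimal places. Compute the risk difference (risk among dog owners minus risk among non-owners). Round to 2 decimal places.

RR = 2.11; RD = 0.30

risk, dog owners = 2561/4556 = 0.5621
risk, non-owners = 835/3133 = 0.2665
RR = 0.5621 / 0.2665 = 2.11
risk difference = 0.5621 − 0.2665 = 0.30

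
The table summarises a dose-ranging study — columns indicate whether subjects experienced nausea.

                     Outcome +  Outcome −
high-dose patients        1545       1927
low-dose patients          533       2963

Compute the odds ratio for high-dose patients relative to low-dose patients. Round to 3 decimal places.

OR = (1545 × 2963) / (1927 × 533) = 4577835/1027091 ≈ 4.457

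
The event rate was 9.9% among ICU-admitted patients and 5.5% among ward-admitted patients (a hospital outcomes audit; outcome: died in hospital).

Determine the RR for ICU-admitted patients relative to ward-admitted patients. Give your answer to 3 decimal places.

RR = 0.0990 / 0.0550 = 1.800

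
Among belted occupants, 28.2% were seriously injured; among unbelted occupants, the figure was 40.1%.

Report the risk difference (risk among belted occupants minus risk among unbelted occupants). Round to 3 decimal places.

risk difference = 0.2820 − 0.4010 = -0.119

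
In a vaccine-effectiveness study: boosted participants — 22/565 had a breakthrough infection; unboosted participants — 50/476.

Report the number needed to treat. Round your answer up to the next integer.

risk, boosted participants = 22/565 = 0.038938
risk, unboosted participants = 50/476 = 0.105042
absolute risk difference = 0.066104
1 / 0.066104 = 15.128 → round up → 16

NNT = 16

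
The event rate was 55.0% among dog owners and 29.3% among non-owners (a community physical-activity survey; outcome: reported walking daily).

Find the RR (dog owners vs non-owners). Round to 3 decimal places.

RR = 0.5500 / 0.2930 = 1.877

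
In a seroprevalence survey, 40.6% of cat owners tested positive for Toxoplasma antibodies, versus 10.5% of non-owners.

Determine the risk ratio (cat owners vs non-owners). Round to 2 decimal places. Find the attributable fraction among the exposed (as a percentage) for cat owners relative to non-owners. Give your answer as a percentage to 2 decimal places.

RR = 3.87; AR% = 74.14%

RR = 0.4060 / 0.1050 = 3.87
AR% = (0.4060 − 0.1050) / 0.4060 = 0.7414 → 74.14%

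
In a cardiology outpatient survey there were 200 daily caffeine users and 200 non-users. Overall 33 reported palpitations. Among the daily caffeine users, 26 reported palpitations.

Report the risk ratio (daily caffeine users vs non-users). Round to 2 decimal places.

3.71

daily caffeine users without the outcome: 200 − 26 = 174
non-users with the outcome: 33 − 26 = 7
non-users without the outcome: 200 − 7 = 193
risk, daily caffeine users = 26/200 = 0.13000
risk, non-users = 7/200 = 0.03500
RR = 0.13000 / 0.03500 = 3.71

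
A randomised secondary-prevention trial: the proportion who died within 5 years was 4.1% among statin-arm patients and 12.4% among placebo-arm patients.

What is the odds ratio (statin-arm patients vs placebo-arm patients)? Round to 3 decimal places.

odds, statin-arm patients = 0.04100/0.95900 = 0.04275
odds, placebo-arm patients = 0.12400/0.87600 = 0.14155
OR = 0.04275 / 0.14155 = 0.302

OR ≈ 0.302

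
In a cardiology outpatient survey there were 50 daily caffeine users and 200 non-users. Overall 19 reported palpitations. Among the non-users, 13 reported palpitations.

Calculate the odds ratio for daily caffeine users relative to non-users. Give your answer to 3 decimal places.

1.962

daily caffeine users with the outcome: 19 − 13 = 6
daily caffeine users without the outcome: 50 − 6 = 44
non-users without the outcome: 200 − 13 = 187
OR = (6 × 187) / (44 × 13) = 1122/572 ≈ 1.962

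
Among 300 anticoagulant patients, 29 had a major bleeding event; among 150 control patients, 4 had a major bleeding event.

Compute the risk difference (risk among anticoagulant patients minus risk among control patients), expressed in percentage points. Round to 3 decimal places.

7.000

risk, anticoagulant patients = 29/300 = 0.09667
risk, control patients = 4/150 = 0.02667
risk difference = 0.09667 − 0.02667 = 0.07000 → 7.000 percentage points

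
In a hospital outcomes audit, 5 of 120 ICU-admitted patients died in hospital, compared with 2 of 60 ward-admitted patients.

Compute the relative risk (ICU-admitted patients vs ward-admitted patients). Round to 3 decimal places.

risk, ICU-admitted patients = 5/120 = 0.04167
risk, ward-admitted patients = 2/60 = 0.03333
RR = 0.04167 / 0.03333 = 1.250

RR ≈ 1.250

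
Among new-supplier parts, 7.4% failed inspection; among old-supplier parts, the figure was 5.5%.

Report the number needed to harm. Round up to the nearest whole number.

NNH = 53

absolute risk difference = 0.019000
1 / 0.019000 = 52.632 → round up → 53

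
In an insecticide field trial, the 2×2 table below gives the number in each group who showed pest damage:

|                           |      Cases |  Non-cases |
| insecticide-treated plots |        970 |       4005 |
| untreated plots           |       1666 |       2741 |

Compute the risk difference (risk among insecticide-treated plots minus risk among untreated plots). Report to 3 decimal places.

risk, insecticide-treated plots = 970/4975 = 0.1950
risk, untreated plots = 1666/4407 = 0.3780
risk difference = 0.1950 − 0.3780 = -0.183

RD ≈ -0.183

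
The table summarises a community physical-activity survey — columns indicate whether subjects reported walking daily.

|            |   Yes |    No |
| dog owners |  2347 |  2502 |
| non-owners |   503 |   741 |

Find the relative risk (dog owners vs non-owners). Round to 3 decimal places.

risk, dog owners = 2347/4849 = 0.4840
risk, non-owners = 503/1244 = 0.4043
RR = 0.4840 / 0.4043 = 1.197

1.197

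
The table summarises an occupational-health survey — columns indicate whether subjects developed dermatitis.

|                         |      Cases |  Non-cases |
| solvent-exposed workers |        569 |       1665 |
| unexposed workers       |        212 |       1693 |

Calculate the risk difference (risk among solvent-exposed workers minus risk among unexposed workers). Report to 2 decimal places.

risk, solvent-exposed workers = 569/2234 = 0.2547
risk, unexposed workers = 212/1905 = 0.1113
risk difference = 0.2547 − 0.1113 = 0.14

0.14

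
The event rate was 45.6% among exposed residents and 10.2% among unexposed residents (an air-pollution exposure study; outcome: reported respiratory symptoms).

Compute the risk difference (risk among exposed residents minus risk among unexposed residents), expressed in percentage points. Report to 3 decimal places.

risk difference = 0.4560 − 0.1020 = 0.3540 → 35.400 percentage points

RD ≈ 35.400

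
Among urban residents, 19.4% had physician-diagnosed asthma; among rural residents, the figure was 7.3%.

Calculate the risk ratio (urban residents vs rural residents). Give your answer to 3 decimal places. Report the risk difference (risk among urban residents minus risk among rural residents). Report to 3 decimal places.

RR = 0.1940 / 0.0730 = 2.658
risk difference = 0.1940 − 0.0730 = 0.121

RR = 2.658; RD = 0.121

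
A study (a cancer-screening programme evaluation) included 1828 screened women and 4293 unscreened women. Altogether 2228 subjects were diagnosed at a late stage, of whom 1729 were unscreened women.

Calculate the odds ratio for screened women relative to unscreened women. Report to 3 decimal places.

screened women with the outcome: 2228 − 1729 = 499
screened women without the outcome: 1828 − 499 = 1329
unscreened women without the outcome: 4293 − 1729 = 2564
OR = (499 × 2564) / (1329 × 1729) = 1279436/2297841 ≈ 0.557

OR = 0.557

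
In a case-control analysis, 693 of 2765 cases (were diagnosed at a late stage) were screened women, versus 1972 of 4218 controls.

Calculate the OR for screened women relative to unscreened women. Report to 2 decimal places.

0.38

odds, screened women = 693/1972 = 0.3514
odds, unscreened women = 2072/2246 = 0.9225
OR = 0.3514 / 0.9225 = 0.38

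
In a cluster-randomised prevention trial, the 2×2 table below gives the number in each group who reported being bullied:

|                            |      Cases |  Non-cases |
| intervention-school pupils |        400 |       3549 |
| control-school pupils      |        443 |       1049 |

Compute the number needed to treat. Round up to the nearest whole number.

NNT: 6

risk, intervention-school pupils = 400/3949 = 0.101291
risk, control-school pupils = 443/1492 = 0.296917
absolute risk difference = 0.195625
1 / 0.195625 = 5.112 → round up → 6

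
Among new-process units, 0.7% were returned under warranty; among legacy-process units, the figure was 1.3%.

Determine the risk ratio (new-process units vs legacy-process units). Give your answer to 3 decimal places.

RR = 0.00700 / 0.01300 = 0.538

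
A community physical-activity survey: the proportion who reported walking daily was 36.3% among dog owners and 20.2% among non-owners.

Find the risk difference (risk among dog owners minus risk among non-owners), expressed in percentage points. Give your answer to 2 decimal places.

risk difference = 0.3630 − 0.2020 = 0.1610 → 16.10 percentage points

RD: 16.10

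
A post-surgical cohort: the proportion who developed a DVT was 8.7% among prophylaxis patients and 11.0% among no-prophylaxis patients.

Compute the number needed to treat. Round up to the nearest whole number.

NNT ≈ 44

absolute risk difference = 0.023000
1 / 0.023000 = 43.478 → round up → 44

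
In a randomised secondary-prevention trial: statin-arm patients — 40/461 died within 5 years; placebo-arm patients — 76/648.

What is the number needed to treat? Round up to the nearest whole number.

risk, statin-arm patients = 40/461 = 0.086768
risk, placebo-arm patients = 76/648 = 0.117284
absolute risk difference = 0.030516
1 / 0.030516 = 32.770 → round up → 33

33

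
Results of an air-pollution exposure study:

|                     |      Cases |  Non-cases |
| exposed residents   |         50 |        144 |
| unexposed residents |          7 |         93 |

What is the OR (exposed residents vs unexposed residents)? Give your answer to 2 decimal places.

odds, exposed residents = 50/144 = 0.3472
odds, unexposed residents = 7/93 = 0.0753
OR = 0.3472 / 0.0753 = 4.61

OR ≈ 4.61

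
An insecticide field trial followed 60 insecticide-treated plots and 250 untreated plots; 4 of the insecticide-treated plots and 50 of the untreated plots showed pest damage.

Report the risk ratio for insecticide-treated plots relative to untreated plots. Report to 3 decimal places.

risk, insecticide-treated plots = 4/60 = 0.0667
risk, untreated plots = 50/250 = 0.2000
RR = 0.0667 / 0.2000 = 0.333

RR: 0.333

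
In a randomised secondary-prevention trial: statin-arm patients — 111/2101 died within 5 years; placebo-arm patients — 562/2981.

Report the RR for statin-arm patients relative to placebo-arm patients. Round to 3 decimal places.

risk, statin-arm patients = 111/2101 = 0.0528
risk, placebo-arm patients = 562/2981 = 0.1885
RR = 0.0528 / 0.1885 = 0.280

RR ≈ 0.280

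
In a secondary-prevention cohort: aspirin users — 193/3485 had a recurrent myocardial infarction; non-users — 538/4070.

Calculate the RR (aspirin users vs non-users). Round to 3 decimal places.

0.419

risk, aspirin users = 193/3485 = 0.0554
risk, non-users = 538/4070 = 0.1322
RR = 0.0554 / 0.1322 = 0.419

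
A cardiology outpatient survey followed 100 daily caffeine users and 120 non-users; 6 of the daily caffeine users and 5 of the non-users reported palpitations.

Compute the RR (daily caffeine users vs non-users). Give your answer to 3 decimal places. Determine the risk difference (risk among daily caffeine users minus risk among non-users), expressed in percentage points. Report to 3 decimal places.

RR = 1.440; RD = 1.833

risk, daily caffeine users = 6/100 = 0.06000
risk, non-users = 5/120 = 0.04167
RR = 0.06000 / 0.04167 = 1.440
risk difference = 0.06000 − 0.04167 = 0.01833 → 1.833 percentage points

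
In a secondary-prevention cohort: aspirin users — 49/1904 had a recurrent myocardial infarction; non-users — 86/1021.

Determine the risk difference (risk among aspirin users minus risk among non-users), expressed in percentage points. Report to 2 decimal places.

RD = -5.85

risk, aspirin users = 49/1904 = 0.02574
risk, non-users = 86/1021 = 0.08423
risk difference = 0.02574 − 0.08423 = -0.05850 → -5.85 percentage points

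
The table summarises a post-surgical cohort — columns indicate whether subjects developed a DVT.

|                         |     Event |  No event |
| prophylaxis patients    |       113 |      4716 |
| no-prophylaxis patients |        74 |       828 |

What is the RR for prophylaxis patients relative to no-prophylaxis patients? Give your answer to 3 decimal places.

0.285

risk, prophylaxis patients = 113/4829 = 0.02340
risk, no-prophylaxis patients = 74/902 = 0.08204
RR = 0.02340 / 0.08204 = 0.285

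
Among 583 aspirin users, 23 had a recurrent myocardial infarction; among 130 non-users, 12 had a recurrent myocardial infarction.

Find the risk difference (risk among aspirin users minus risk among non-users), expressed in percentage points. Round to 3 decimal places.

RD: -5.286

risk, aspirin users = 23/583 = 0.03945
risk, non-users = 12/130 = 0.09231
risk difference = 0.03945 − 0.09231 = -0.05286 → -5.286 percentage points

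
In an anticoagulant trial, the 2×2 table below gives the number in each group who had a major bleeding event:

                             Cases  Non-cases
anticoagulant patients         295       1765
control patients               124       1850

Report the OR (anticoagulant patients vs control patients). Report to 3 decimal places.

OR: 2.494

odds, anticoagulant patients = 295/1765 = 0.1671
odds, control patients = 124/1850 = 0.0670
OR = 0.1671 / 0.0670 = 2.494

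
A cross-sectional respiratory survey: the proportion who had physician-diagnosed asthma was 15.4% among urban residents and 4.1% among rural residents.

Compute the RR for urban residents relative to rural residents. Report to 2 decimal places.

RR = 0.15400 / 0.04100 = 3.76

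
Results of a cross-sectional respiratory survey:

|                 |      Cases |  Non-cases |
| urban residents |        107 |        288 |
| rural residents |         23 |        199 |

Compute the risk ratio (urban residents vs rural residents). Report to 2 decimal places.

RR = 2.61

risk, urban residents = 107/395 = 0.2709
risk, rural residents = 23/222 = 0.1036
RR = 0.2709 / 0.1036 = 2.61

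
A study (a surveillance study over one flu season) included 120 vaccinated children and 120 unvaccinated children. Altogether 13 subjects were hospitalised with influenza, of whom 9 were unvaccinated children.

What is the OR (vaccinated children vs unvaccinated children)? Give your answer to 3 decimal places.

vaccinated children with the outcome: 13 − 9 = 4
vaccinated children without the outcome: 120 − 4 = 116
unvaccinated children without the outcome: 120 − 9 = 111
odds, vaccinated children = 4/116 = 0.03448
odds, unvaccinated children = 9/111 = 0.08108
OR = 0.03448 / 0.08108 = 0.425

0.425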